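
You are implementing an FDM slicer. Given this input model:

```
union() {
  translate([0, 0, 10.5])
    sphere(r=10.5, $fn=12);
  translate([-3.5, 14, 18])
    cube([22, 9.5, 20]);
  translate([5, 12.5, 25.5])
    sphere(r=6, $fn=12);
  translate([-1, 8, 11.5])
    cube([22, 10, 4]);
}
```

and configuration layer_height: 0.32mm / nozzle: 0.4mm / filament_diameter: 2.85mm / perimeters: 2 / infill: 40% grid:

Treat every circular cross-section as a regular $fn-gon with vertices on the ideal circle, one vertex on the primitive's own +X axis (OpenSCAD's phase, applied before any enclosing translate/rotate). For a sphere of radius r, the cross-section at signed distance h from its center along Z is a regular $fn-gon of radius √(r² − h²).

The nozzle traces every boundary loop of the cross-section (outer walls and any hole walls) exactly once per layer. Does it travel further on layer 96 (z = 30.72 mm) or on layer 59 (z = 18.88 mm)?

Layer 96 (z = 30.72): the sphere is absent (|z−center|=20.220 > r=10.5); the cube at (-3.5, 14) (footprint 22×9.5) is included at this height (perimeter 63.00 mm); the r=6 sphere at (5, 12.5) contributes a regular 12-gon of circumradius √(6²−5.22²) = 2.958 (perimeter = 2·12·2.958·sin(180°/12) = 18.38 mm); the cube at (-1, 8) does not reach this height (z outside [11.5, 15.5]); Combining (union): the regions partially overlap (shared area 4.86 mm²), so the edge portions inside another operand are dropped and the merged outline is re-measured after clipping — boundary = 70.23 mm. So its perimeter = 70.23 mm. Layer 59 (z = 18.88): the r=10.5 sphere slices to a regular 12-gon of circumradius 6.327 (√(r²−h²) with h=8.38 from center) (perimeter = 2·12·6.327·sin(180°/12) = 39.30 mm); the cube at (-3.5, 14) (footprint 22×9.5) is included at this height (perimeter 63.00 mm); the sphere at (5, 12.5) does not reach this height (|z−center|=6.620 > r=6); the cube at (-1, 8) is absent (z outside [11.5, 15.5]); Taking the union: the 2 present regions are separate (no shared area or edge), so areas and boundary lengths simply add and each stays a separate island — boundary = 102.30 mm. So its perimeter = 102.30 mm. Layer 59 is larger (102.30 vs 70.23 mm).

layer 59 (z = 18.88 mm)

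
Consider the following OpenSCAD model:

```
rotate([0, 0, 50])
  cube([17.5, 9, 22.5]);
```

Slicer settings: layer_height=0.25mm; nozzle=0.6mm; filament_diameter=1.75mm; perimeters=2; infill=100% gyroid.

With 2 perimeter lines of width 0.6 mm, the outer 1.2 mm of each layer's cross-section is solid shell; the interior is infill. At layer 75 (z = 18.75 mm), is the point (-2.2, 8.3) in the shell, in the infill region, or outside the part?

infill

At z = 18.75 mm: the cube is present — its section is the full 17.5×9 rectangle; (rotated 50° about Z; rotation is an isometry so areas/perimeters/island counts are preserved). Overall, the cross-section is a single solid region. Undo the 50° rotation: the query point maps to (4.944, 7.020) in the un-rotated model frame. The nearest boundary edge runs (17.50, 9.00)→(0.00, 9.00); distance from the point to it = 1.98 mm. The point is inside the cross-section and 1.98 mm from the nearest boundary — more than the 1.2 mm shell width (2 × 0.6), so it's in the infill interior.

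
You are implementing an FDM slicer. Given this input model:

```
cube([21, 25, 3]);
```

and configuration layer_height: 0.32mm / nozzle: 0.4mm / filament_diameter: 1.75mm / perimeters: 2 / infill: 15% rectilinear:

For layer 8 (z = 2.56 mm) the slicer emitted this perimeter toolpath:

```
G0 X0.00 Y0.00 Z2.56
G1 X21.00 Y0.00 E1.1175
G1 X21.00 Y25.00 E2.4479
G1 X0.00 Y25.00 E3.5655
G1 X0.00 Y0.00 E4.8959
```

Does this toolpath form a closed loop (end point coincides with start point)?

Start point (G0): (0.00, 0.00). End point (last G1): the path returns to the start — closed.

yes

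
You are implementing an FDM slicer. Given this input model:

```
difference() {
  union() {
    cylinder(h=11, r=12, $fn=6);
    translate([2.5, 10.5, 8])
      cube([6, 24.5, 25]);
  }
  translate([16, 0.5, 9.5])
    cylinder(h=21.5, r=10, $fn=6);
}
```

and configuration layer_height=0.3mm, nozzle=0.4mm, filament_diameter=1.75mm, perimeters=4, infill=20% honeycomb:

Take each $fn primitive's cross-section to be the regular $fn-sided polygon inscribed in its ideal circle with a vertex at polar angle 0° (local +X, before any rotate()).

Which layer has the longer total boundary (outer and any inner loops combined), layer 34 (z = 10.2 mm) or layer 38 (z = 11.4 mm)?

Layer 34 (z = 10.2): the r=12 cylinder contributes a regular 6-gon of circumradius 12 (perimeter = 2·6·12.000·sin(180°/6) = 72.00 mm); the 6×24.5 cube at (2.5, 10.5) contributes its full rectangle (perimeter 61.00 mm); Merging all regions: the 2 present regions are separate (no shared area or edge), so areas and boundary lengths simply add and each stays a separate island — boundary = 133.00 mm; the r=10 cylinder at (16, 0.5) gives a regular 6-gon of circumradius 10 (constant along its height) (perimeter = 2·6·10.000·sin(180°/6) = 60.00 mm); Subtracting the remaining from the first: starting from that combined region, the r=10 cylinder at (16, 0.5) partially overlaps it — only the 31.10 mm² overlap (of its 259.81 mm²) is removed, clipping the outline — boundary = 133.00 mm. So its perimeter = 133.00 mm. Layer 38 (z = 11.4): the cylinder is absent (z outside [0, 11]); the cube at (2.5, 10.5) (footprint 6×24.5) is included at this height (perimeter 61.00 mm); Merging all regions: only the 6×24.5 cube at (2.5, 10.5) is present, so the union is just that shape — boundary = 61.00 mm; the r=10 cylinder at (16, 0.5) gives a regular 6-gon of circumradius 10 (constant along its height) (perimeter = 2·6·10.000·sin(180°/6) = 60.00 mm); Taking the first minus the rest: starting from that combined region, the r=10 cylinder at (16, 0.5) misses the remaining region (no effect) — boundary = 61.00 mm. So its perimeter = 61.00 mm. Layer 34 is larger (133.00 vs 61.00 mm).

layer 34 (z = 10.2 mm)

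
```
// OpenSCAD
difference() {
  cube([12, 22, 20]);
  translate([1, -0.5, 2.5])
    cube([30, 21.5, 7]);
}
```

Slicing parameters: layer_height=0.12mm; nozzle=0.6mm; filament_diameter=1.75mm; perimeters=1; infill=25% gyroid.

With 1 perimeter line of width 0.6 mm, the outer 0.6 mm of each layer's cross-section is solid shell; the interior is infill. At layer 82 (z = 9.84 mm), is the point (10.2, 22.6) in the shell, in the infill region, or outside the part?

At z = 9.84 mm: the cube (footprint 12×22) is included at this height; the cube at (1, -0.5) is absent (z outside [2.5, 9.5]); After the difference (first − rest): none of the subtracted shapes is present at this height, so the 12×22 cube is unchanged — 1 connected region. Overall, the cross-section is a single solid region. The nearest boundary edge runs (12.00, 22.00)→(0.00, 22.00); distance from the point to it = 0.60 mm. The point is not inside any of the regions above, so it lies outside the cross-section (0.60 mm from the nearest boundary).

outside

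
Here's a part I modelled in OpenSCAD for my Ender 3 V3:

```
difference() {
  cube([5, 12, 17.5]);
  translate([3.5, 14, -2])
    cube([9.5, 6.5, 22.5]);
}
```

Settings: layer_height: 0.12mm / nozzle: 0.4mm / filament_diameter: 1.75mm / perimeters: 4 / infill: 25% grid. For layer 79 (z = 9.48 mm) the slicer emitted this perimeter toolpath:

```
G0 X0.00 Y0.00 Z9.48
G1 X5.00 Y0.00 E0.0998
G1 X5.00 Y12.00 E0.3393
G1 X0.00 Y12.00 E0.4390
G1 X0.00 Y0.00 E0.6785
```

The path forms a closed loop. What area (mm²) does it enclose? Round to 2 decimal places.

60.00 mm²

Apply the shoelace formula to the sequence of (X, Y) vertices; enclosed area = 60.00 mm².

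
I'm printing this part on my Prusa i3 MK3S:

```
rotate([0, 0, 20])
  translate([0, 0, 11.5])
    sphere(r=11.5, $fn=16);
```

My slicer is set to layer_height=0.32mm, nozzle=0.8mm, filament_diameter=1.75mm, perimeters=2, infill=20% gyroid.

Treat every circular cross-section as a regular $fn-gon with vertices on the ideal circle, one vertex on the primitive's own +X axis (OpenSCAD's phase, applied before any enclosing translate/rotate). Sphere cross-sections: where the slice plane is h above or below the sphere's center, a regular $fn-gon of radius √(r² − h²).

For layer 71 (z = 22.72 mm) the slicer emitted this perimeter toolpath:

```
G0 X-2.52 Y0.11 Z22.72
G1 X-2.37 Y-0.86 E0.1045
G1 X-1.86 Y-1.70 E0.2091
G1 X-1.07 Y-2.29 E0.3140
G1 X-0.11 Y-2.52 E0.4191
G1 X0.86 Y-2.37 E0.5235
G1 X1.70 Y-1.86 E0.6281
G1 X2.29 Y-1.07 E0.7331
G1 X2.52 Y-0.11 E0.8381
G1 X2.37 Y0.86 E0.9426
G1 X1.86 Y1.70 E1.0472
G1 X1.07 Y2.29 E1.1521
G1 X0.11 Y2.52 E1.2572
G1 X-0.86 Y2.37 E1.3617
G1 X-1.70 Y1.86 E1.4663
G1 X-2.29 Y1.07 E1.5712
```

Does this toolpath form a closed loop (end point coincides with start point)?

no

Start point (G0): (-2.52, 0.11). End point (last G1): the path does not return to the start — open.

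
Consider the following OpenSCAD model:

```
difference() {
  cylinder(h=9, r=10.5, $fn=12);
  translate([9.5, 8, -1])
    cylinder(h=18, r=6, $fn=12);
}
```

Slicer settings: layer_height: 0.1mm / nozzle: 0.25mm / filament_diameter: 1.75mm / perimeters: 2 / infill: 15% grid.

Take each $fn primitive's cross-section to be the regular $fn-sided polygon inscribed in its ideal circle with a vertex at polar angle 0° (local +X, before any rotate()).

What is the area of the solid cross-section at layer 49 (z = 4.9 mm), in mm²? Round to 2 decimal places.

305.97 mm²

At z = 4.9 mm: the r=10.5 cylinder gives a regular 12-gon of circumradius 10.5 (constant along its height) (area = (12/2)·10.500²·sin(360°/12) = 330.75 mm²); the r=6 cylinder at (9.5, 8) gives a regular 12-gon of circumradius 6 (constant along its height) (area = (12/2)·6.000²·sin(360°/12) = 108.00 mm²); Subtracting the remaining from the first: starting from the r=10.5 cylinder (330.75 mm²), the r=6 cylinder at (9.5, 8) partially overlaps it — only the 24.78 mm² overlap (of its 108.00 mm²) is removed, clipping the outline — area = 305.97 mm². Overall, the cross-section is a single solid region. Net area = 305.97 mm².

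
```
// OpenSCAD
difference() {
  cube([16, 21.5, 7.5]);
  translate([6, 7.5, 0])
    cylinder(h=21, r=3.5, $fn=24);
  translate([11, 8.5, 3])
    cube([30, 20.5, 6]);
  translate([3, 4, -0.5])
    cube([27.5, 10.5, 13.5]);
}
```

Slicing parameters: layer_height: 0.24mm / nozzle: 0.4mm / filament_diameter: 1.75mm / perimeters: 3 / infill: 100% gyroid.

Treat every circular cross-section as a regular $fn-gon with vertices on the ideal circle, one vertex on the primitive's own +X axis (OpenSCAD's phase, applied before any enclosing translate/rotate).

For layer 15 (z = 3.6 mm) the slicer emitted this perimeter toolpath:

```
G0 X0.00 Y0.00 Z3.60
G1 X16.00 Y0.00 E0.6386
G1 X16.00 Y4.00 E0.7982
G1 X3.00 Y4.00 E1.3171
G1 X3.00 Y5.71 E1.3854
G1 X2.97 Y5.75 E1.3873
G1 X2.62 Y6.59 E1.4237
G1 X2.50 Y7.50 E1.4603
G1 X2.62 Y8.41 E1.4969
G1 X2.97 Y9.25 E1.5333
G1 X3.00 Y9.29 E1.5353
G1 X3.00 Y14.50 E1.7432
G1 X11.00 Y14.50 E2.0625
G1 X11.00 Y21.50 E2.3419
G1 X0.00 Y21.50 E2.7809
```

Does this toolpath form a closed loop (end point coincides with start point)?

Start point (G0): (0.00, 0.00). End point (last G1): the path does not return to the start — open.

no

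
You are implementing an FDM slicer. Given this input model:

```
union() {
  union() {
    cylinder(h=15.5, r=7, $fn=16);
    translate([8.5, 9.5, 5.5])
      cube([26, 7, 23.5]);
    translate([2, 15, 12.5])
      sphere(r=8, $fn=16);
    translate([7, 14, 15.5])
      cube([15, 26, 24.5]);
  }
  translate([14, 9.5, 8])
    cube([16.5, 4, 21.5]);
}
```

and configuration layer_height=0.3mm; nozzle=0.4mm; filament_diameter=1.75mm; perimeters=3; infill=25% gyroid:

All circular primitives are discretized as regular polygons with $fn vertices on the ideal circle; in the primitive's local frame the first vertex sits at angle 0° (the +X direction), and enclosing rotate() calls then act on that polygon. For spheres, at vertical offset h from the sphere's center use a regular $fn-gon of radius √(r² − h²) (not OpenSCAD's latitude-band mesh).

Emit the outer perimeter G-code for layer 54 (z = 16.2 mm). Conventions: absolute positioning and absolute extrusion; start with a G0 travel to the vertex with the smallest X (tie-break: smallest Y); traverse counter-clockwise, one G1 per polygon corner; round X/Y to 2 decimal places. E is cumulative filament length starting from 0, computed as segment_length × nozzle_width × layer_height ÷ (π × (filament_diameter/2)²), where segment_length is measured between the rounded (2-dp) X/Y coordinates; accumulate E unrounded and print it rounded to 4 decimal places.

At z = 16.2 mm: the cylinder is not intersected at this z (z outside [0, 15.5]); the cube at (8.5, 9.5) (footprint 26×7) is included at this height; the r=8 sphere at (2, 15) contributes a regular 16-gon of circumradius √(8²−3.7²) = 7.093; the cube at (7, 14) (footprint 15×26) is included at this height; Taking the union: the regions partially overlap (shared area 42.88 mm²), so overlapping operands fuse into one piece — 1 connected region; the 16.5×4 cube at (14, 9.5) contributes its full rectangle; Taking the union: the 16.5×4 cube at (14, 9.5) lies entirely inside that combined region, so the union is just that combined region — 1 connected region. The outline is a single polygon with 20 vertices. Extrusion per mm of travel: 0.4 × 0.3 / (π × 0.875²) = 0.049890. Accumulating E over each segment gives final E = 7.1113.

G0 X-5.09 Y15.00 Z16.20
G1 X-4.55 Y12.29 E0.1379
G1 X-3.02 Y9.98 E0.2761
G1 X-0.71 Y8.45 E0.4143
G1 X2.00 Y7.91 E0.5522
G1 X4.71 Y8.45 E0.6900
G1 X7.02 Y9.98 E0.8283
G1 X8.50 Y12.21 E0.9618
G1 X8.50 Y9.50 E1.0970
G1 X34.50 Y9.50 E2.3942
G1 X34.50 Y16.50 E2.7434
G1 X22.00 Y16.50 E3.3670
G1 X22.00 Y40.00 E4.5394
G1 X7.00 Y40.00 E5.2878
G1 X7.00 Y20.03 E6.2841
G1 X4.71 Y21.55 E6.4212
G1 X2.00 Y22.09 E6.5591
G1 X-0.71 Y21.55 E6.6969
G1 X-3.02 Y20.02 E6.8352
G1 X-4.55 Y17.71 E6.9734
G1 X-5.09 Y15.00 E7.1113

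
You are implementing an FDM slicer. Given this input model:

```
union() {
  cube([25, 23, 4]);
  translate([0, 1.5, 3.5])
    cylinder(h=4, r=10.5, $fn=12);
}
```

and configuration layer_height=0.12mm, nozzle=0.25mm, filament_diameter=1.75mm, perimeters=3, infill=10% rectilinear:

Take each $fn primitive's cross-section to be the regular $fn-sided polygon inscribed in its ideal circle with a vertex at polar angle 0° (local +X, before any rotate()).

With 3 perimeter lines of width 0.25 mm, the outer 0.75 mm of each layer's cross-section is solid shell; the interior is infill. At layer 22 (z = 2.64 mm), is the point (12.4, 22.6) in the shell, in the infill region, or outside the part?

shell

At z = 2.64 mm: the cube (footprint 25×23) is included at this height; the cylinder at (0, 1.5) is not intersected at this z (z outside [3.5, 7.5]); Combining (union): only the 25×23 cube is present, so the union is just that shape — 1 connected region. Overall, the cross-section is a single solid region. The nearest boundary edge runs (25.00, 23.00)→(0.00, 23.00); distance from the point to it = 0.40 mm. The point is inside the cross-section, 0.40 mm from the nearest boundary — within the 0.75 mm shell band (3 × 0.25).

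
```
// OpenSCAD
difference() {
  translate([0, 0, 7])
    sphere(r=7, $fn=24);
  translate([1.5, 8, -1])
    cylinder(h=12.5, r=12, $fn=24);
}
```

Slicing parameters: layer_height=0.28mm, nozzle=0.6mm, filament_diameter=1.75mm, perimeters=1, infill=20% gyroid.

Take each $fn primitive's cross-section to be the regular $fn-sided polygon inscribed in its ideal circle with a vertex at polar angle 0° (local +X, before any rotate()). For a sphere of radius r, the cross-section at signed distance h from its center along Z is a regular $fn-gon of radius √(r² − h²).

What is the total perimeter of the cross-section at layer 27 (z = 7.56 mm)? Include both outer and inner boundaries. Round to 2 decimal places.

At z = 7.56 mm: the sphere: section is a regular 24-gon, circumradius = √(r²−h²) = √(7²−0.56²) = 6.978 (perimeter = 2·24·6.978·sin(180°/24) = 43.72 mm); the r=12 cylinder at (1.5, 8) contributes a regular 24-gon of circumradius 12 (perimeter = 2·24·12.000·sin(180°/24) = 75.18 mm); Taking the first minus the rest: starting from the r=7 sphere, the r=12 cylinder at (1.5, 8) partially overlaps it — only the 118.13 mm² overlap (of its 447.24 mm²) is removed, clipping the outline — boundary = 32.56 mm. Overall, the cross-section is a single solid region. Total boundary length (outer) = 32.56 mm.

32.56 mm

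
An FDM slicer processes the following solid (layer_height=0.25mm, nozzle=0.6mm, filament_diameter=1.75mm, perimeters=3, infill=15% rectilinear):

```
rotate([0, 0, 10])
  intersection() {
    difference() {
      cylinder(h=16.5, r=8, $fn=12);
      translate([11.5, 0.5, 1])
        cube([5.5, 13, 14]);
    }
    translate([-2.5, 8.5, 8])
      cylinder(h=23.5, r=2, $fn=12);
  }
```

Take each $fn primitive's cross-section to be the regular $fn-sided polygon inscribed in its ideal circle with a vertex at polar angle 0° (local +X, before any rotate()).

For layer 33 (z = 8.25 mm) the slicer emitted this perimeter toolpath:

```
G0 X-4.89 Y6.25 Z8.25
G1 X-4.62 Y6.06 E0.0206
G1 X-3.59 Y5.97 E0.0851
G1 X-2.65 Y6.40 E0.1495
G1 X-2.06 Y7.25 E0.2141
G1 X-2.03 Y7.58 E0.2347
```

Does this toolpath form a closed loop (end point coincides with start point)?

no

Start point (G0): (-4.89, 6.25). End point (last G1): the path does not return to the start — open.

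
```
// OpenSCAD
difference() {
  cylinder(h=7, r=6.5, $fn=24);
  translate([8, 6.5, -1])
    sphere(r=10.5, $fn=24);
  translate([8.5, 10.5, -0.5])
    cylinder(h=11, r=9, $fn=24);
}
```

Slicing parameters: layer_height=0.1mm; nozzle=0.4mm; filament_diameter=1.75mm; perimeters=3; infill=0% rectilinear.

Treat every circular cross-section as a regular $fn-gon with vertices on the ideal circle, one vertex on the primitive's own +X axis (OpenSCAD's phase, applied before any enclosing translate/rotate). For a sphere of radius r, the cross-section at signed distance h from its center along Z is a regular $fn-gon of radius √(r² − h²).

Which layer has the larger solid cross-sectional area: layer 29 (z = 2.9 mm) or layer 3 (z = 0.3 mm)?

Layer 29 (z = 2.9): the cylinder: section is a regular 24-gon, circumradius r=6.5 (area = (24/2)·6.500²·sin(360°/24) = 131.22 mm²); the sphere at (8, 6.5): section is a regular 24-gon, circumradius = √(r²−h²) = √(10.5²−3.9²) = 9.749 (area = (24/2)·9.749²·sin(360°/24) = 295.18 mm²); the cylinder at (8.5, 10.5): section is a regular 24-gon, circumradius r=9 (area = (24/2)·9.000²·sin(360°/24) = 251.57 mm²); After the difference (first − rest): starting from the r=6.5 cylinder (131.22 mm²), the r=10.5 sphere at (8, 6.5) partially overlaps it — only the 48.84 mm² overlap (of its 295.18 mm²) is removed, clipping the outline; the r=9 cylinder at (8.5, 10.5) misses the remaining region (no effect) — area = 82.38 mm². So its area = 82.38 mm². Layer 3 (z = 0.3): the r=6.5 cylinder contributes a regular 24-gon of circumradius 6.5 (area = (24/2)·6.500²·sin(360°/24) = 131.22 mm²); the r=10.5 sphere at (8, 6.5) slices to a regular 24-gon of circumradius 10.419 (√(r²−h²) with h=1.3 from center) (area = (24/2)·10.419²·sin(360°/24) = 337.17 mm²); the r=9 cylinder at (8.5, 10.5) gives a regular 24-gon of circumradius 9 (constant along its height) (area = (24/2)·9.000²·sin(360°/24) = 251.57 mm²); After the difference (first − rest): starting from the r=6.5 cylinder (131.22 mm²), the r=10.5 sphere at (8, 6.5) partially overlaps it — only the 57.47 mm² overlap (of its 337.17 mm²) is removed, clipping the outline; the r=9 cylinder at (8.5, 10.5) misses the remaining region (no effect) — area = 73.75 mm². So its area = 73.75 mm². Layer 29 is larger (82.38 vs 73.75 mm²).

layer 29 (z = 2.9 mm)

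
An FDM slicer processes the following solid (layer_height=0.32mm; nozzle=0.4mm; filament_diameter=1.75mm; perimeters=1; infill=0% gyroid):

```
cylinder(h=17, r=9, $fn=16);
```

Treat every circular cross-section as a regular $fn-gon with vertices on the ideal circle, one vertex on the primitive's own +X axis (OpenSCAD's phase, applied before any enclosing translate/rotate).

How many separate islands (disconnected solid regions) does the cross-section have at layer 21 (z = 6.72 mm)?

At z = 6.72 mm: the cylinder: section is a regular 16-gon, circumradius r=9. Overall, the cross-section is a single solid region. Island count = 1.

1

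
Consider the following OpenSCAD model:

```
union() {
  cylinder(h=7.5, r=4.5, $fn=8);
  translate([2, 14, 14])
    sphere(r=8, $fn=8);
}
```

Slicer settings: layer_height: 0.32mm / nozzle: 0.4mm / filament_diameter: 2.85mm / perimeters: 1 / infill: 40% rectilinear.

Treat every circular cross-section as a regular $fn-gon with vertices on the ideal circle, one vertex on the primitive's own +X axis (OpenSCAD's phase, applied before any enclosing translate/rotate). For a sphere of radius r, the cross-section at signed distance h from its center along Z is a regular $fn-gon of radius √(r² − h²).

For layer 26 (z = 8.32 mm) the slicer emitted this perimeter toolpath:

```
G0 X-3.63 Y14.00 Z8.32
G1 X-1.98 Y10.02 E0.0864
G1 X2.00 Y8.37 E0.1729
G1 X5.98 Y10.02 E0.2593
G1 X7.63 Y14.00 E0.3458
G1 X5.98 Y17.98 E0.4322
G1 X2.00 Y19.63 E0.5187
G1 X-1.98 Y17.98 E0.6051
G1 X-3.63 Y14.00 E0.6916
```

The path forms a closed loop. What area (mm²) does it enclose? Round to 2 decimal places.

Apply the shoelace formula to the sequence of (X, Y) vertices; enclosed area = 89.63 mm².

89.63 mm²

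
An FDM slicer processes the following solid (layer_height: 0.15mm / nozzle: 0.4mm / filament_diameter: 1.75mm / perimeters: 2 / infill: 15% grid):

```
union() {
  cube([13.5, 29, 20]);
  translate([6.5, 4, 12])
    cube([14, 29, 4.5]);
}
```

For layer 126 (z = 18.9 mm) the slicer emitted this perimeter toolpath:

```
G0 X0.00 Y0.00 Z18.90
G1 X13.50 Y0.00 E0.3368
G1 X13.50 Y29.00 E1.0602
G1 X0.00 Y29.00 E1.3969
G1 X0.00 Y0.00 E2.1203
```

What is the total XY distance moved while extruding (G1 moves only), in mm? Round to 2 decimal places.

85.00 mm

Sum the Euclidean lengths of each G1 segment: total = 85.00 mm.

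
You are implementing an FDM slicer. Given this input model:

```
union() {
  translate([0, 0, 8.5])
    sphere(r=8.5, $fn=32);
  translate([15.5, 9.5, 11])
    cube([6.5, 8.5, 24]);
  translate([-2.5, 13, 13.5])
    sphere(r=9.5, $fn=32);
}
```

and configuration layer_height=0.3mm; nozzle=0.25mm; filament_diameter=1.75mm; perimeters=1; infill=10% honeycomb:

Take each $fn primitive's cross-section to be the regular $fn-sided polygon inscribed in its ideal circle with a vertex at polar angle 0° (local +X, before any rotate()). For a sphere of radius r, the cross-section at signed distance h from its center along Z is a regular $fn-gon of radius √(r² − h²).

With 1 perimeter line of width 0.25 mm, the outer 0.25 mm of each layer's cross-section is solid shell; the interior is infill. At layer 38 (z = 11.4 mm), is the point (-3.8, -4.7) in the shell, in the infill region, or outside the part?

infill

At z = 11.4 mm: the sphere: section is a regular 32-gon, circumradius = √(r²−h²) = √(8.5²−2.9²) = 7.990; the cube at (15.5, 9.5) is present — its section is the full 6.5×8.5 rectangle; the r=9.5 sphere at (-2.5, 13) slices to a regular 32-gon of circumradius 9.265 (√(r²−h²) with h=2.1 from center); Taking the union: the regions partially overlap (shared area 29.63 mm²), so overlapping operands fuse into one piece — 2 connected regions. Overall, the cross-section has 2 separate islands. The nearest boundary edge runs (-4.44, -6.64)→(-5.65, -5.65); distance from the point to it = 1.91 mm. (Shell/infill is judged within the island containing the point — the largest one.) The point is inside the cross-section and 1.91 mm from the nearest boundary — more than the 0.25 mm shell width (1 × 0.25), so it's in the infill interior.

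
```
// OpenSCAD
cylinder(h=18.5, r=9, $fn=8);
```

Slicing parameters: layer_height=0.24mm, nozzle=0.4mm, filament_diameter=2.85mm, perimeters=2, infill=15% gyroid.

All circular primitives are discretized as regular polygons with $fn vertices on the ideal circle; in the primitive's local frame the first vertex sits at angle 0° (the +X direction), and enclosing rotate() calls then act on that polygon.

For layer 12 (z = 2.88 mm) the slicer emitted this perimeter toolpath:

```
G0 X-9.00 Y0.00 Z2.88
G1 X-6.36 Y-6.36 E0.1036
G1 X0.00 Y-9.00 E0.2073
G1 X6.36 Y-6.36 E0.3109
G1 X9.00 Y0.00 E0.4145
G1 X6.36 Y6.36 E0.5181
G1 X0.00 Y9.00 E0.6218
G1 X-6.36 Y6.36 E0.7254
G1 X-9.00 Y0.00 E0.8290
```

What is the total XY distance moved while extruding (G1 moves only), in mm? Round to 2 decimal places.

55.09 mm

Sum the Euclidean lengths of each G1 segment: total = 55.09 mm.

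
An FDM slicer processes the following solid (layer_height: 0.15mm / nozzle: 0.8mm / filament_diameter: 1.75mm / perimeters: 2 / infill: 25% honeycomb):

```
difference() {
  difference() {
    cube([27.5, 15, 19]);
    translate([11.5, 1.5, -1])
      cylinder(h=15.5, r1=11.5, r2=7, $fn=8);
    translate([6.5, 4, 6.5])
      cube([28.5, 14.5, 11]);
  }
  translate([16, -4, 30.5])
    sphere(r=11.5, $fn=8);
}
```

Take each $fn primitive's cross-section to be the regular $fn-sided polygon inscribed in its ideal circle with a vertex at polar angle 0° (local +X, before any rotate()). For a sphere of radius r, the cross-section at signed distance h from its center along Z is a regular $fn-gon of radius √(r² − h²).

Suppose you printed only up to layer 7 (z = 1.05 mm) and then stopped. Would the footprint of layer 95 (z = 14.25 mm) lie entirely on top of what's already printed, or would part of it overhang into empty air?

part overhangs

Compare the two slices. At z = 1.05: the cube (footprint 27.5×15) is included at this height (area 412.50 mm²); the cone at (11.5, 1.5) contributes a regular 8-gon of circumradius 10.905 (interpolated between r1=11.5 and r2=7 at t=0.132) (area = (8/2)·10.905²·sin(360°/8) = 336.34 mm²); the cube at (6.5, 4) is absent (z outside [6.5, 17.5]); After the difference (first − rest): starting from the 27.5×15 cube (412.50 mm²), the cone at (11.5, 1.5) partially overlaps it — only the 199.95 mm² overlap (of its 336.34 mm²) is removed, clipping the outline — area = 212.55 mm²; the sphere at (16, -4) does not reach this height (|z−center|=29.450 > r=11.5); Taking the first minus the rest: none of the subtracted shapes is present at this height, so that combined region is unchanged — area = 212.55 mm². At z = 14.25: the cube is present — its section is the full 27.5×15 rectangle (area 412.50 mm²); the cone at (11.5, 1.5) contributes a regular 8-gon of circumradius 7.073 (interpolated between r1=11.5 and r2=7 at t=0.984) (area = (8/2)·7.073²·sin(360°/8) = 141.48 mm²); the 28.5×14.5 cube at (6.5, 4) contributes its full rectangle (area 413.25 mm²); Subtracting the remaining from the first: starting from the 27.5×15 cube (412.50 mm²), the cone at (11.5, 1.5) partially overlaps it — only the 91.03 mm² overlap (of its 141.48 mm²) is removed, clipping the outline; the 28.5×14.5 cube at (6.5, 4) partially overlaps it — only the 194.33 mm² overlap (of its 413.25 mm²) is removed, clipping the outline — area = 127.14 mm²; the sphere at (16, -4) is not intersected at this z (|z−center|=16.250 > r=11.5); After the difference (first − rest): none of the subtracted shapes is present at this height, so the result so far is unchanged — area = 127.14 mm². Checking containment: at z = 14.25 the cross-section extends beyond the z = 1.05 cross-section by about 50.63 mm².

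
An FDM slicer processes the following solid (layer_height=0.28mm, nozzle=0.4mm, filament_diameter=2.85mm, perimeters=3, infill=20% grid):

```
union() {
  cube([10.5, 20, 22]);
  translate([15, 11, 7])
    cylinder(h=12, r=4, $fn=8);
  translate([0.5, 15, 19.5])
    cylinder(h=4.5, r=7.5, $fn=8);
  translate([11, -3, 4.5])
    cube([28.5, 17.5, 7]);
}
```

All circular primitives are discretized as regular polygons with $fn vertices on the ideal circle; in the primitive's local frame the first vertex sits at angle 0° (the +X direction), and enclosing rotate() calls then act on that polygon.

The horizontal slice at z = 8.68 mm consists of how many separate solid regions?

At z = 8.68 mm: the cube (footprint 10.5×20) is included at this height; the r=4 cylinder at (15, 11) contributes a regular 8-gon of circumradius 4; the cylinder at (0.5, 15) is absent (z outside [19.5, 24]); the cube at (11, -3) (footprint 28.5×17.5) is included at this height; Merging all regions: the regions partially overlap (shared area 44.65 mm²), so overlapping operands fuse into one piece — 2 connected regions. The result has 2 disconnected regions.

2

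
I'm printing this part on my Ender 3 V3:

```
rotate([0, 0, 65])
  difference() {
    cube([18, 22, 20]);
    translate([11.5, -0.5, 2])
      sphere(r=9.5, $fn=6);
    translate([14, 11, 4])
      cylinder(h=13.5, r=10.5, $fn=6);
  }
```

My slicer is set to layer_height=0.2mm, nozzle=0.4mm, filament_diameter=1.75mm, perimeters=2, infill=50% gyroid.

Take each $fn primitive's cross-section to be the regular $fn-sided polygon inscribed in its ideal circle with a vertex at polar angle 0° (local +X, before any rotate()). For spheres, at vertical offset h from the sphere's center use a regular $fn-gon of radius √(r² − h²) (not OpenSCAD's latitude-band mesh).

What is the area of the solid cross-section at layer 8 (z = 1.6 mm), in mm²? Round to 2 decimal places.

At z = 1.6 mm: the cube is present — its section is the full 18×22 rectangle (area 396.00 mm²); the sphere at (11.5, -0.5): section is a regular 6-gon, circumradius = √(r²−h²) = √(9.5²−0.4²) = 9.492 (area = (6/2)·9.492²·sin(360°/6) = 234.06 mm²); the cylinder at (14, 11) is absent (z outside [4, 17.5]); Subtracting the remaining from the first: starting from the 18×22 cube (396.00 mm²), the r=9.5 sphere at (11.5, -0.5) partially overlaps it — only the 101.36 mm² overlap (of its 234.06 mm²) is removed, clipping the outline — area = 294.64 mm²; (whole slice rotated 65° about Z — lengths, areas and connectivity unchanged). Overall, the cross-section is a single solid region. Net area = 294.64 mm².

294.64 mm²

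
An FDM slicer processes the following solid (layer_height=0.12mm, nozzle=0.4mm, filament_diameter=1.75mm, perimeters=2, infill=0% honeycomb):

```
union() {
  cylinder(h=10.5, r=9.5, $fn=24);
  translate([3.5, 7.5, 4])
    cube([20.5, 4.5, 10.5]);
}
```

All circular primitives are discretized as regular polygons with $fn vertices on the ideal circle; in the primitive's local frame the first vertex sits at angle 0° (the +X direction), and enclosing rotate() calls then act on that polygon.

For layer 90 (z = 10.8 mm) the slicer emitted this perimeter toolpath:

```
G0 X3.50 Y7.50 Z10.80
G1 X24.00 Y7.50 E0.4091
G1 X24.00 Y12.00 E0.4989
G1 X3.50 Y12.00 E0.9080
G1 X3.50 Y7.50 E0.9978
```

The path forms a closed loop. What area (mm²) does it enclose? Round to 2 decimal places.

92.25 mm²

Apply the shoelace formula to the sequence of (X, Y) vertices; enclosed area = 92.25 mm².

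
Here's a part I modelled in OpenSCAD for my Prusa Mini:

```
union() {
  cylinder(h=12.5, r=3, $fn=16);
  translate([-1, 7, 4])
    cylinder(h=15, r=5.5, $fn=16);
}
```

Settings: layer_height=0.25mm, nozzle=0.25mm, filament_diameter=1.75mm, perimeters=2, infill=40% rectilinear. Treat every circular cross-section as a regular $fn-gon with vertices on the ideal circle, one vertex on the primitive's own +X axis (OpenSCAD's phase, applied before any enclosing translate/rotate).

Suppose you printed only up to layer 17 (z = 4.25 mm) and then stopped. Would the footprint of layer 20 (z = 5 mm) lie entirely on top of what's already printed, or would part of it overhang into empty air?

Compare the two slices. At z = 4.25: the r=3 cylinder gives a regular 16-gon of circumradius 3 (constant along its height) (area = (16/2)·3.000²·sin(360°/16) = 27.55 mm²); the cylinder at (-1, 7): section is a regular 16-gon, circumradius r=5.5 (area = (16/2)·5.500²·sin(360°/16) = 92.61 mm²); Combining (union): the regions partially overlap — summed areas 120.16 mm² minus the doubly-counted overlap 3.82 mm² gives 116.34 mm² — area = 116.34 mm². At z = 5: the cylinder: section is a regular 16-gon, circumradius r=3 (area = (16/2)·3.000²·sin(360°/16) = 27.55 mm²); the cylinder at (-1, 7): section is a regular 16-gon, circumradius r=5.5 (area = (16/2)·5.500²·sin(360°/16) = 92.61 mm²); Merging all regions: the regions partially overlap — summed areas 120.16 mm² minus the doubly-counted overlap 3.82 mm² gives 116.34 mm² — area = 116.34 mm². Checking containment: the cross-section at z = 5 is a subset of the cross-section at z = 4.25.

entirely on top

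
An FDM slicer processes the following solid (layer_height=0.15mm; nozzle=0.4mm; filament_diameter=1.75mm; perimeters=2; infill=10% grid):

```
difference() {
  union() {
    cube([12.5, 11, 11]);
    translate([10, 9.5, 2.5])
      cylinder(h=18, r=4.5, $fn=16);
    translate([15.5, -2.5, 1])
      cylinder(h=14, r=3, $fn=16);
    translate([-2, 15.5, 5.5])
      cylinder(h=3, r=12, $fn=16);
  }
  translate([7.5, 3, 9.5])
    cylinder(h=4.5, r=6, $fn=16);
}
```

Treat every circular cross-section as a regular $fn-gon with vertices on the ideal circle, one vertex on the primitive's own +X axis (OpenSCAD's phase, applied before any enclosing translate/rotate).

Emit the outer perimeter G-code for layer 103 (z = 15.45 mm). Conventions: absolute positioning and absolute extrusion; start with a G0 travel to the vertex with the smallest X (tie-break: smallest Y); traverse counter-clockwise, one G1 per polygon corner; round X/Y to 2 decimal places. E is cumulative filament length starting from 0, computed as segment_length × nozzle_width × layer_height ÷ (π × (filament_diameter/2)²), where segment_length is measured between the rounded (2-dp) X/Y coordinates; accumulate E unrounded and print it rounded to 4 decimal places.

At z = 15.45 mm: the cube is absent (z outside [0, 11]); the r=4.5 cylinder at (10, 9.5) gives a regular 16-gon of circumradius 4.5 (constant along its height); the cylinder at (15.5, -2.5) is absent (z outside [1, 15]); the cylinder at (-2, 15.5) is absent (z outside [5.5, 8.5]); Combining (union): only the r=4.5 cylinder at (10, 9.5) is present, so the union is just that shape — 1 connected region; the cylinder at (7.5, 3) is not intersected at this z (z outside [9.5, 14]); Subtracting the remaining from the first: none of the subtracted shapes is present at this height, so that combined region is unchanged — 1 connected region. The outline is a single polygon with 16 vertices. Extrusion per mm of travel: 0.4 × 0.15 / (π × 0.875²) = 0.024945. Accumulating E over each segment gives final E = 0.7008.

G0 X5.50 Y9.50 Z15.45
G1 X5.84 Y7.78 E0.0437
G1 X6.82 Y6.32 E0.0876
G1 X8.28 Y5.34 E0.1315
G1 X10.00 Y5.00 E0.1752
G1 X11.72 Y5.34 E0.2189
G1 X13.18 Y6.32 E0.2628
G1 X14.16 Y7.78 E0.3067
G1 X14.50 Y9.50 E0.3504
G1 X14.16 Y11.22 E0.3941
G1 X13.18 Y12.68 E0.4380
G1 X11.72 Y13.66 E0.4819
G1 X10.00 Y14.00 E0.5256
G1 X8.28 Y13.66 E0.5693
G1 X6.82 Y12.68 E0.6132
G1 X5.84 Y11.22 E0.6571
G1 X5.50 Y9.50 E0.7008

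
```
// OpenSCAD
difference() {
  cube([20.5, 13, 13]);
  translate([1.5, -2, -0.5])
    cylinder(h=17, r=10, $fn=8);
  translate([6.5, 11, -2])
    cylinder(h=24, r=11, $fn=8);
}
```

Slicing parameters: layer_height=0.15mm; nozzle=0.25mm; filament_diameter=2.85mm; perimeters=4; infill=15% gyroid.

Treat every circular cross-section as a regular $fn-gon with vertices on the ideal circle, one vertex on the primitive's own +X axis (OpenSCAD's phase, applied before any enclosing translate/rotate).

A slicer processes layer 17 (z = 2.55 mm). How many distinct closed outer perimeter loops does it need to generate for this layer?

1

At z = 2.55 mm: the 20.5×13 cube contributes its full rectangle; the r=10 cylinder at (1.5, -2) contributes a regular 8-gon of circumradius 10; the r=11 cylinder at (6.5, 11) contributes a regular 8-gon of circumradius 11; Taking the first minus the rest: starting from the 20.5×13 cube, the r=10 cylinder at (1.5, -2) partially overlaps it — only the 63.07 mm² overlap (of its 282.84 mm²) is removed, clipping the outline; the r=11 cylinder at (6.5, 11) partially overlaps it — only the 131.23 mm² overlap (of its 342.24 mm²) is removed, clipping the outline — 1 connected region. The result has 1 disconnected region.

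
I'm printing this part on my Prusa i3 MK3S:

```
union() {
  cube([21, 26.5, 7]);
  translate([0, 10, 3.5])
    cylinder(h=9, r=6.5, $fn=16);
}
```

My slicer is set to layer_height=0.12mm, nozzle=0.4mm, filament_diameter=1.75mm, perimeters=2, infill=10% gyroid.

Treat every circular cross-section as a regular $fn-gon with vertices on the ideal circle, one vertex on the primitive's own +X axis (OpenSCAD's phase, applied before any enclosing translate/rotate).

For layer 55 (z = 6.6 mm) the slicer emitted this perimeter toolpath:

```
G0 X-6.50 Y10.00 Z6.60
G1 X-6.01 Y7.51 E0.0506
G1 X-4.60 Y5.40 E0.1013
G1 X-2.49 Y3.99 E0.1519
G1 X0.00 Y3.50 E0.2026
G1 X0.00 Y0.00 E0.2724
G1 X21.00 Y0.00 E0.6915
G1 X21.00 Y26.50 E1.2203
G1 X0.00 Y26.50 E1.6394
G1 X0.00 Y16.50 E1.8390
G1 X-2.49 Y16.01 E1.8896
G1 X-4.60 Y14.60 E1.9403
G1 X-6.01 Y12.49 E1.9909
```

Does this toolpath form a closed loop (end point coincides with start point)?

no

Start point (G0): (-6.50, 10.00). End point (last G1): the path does not return to the start — open.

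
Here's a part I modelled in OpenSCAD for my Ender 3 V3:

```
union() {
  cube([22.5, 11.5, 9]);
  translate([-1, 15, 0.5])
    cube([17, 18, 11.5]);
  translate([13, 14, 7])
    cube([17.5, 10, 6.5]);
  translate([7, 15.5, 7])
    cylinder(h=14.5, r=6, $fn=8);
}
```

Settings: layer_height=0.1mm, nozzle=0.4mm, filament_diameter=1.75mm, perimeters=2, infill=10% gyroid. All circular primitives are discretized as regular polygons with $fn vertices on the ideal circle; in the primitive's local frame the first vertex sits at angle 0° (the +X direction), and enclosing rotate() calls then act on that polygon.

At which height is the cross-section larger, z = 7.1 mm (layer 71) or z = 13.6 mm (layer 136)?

layer 71 (z = 7.1 mm)

Layer 71 (z = 7.1): the 22.5×11.5 cube contributes its full rectangle (area 258.75 mm²); the cube at (-1, 15) is present — its section is the full 17×18 rectangle (area 306.00 mm²); the cube at (13, 14) is present — its section is the full 17.5×10 rectangle (area 175.00 mm²); the cylinder at (7, 15.5): section is a regular 8-gon, circumradius r=6 (area = (8/2)·6.000²·sin(360°/8) = 101.82 mm²); Taking the union: the regions partially overlap — summed areas 841.57 mm² minus the doubly-counted overlap 93.35 mm² gives 748.23 mm² — area = 748.23 mm². So its area = 748.23 mm². Layer 136 (z = 13.6): the cube is absent (z outside [0, 9]); the cube at (-1, 15) does not reach this height (z outside [0.5, 12]); the cube at (13, 14) is absent (z outside [7, 13.5]); the r=6 cylinder at (7, 15.5) contributes a regular 8-gon of circumradius 6 (area = (8/2)·6.000²·sin(360°/8) = 101.82 mm²); Combining (union): only the r=6 cylinder at (7, 15.5) is present, so the union is just that shape — area = 101.82 mm². So its area = 101.82 mm². Layer 71 is larger (748.23 vs 101.82 mm²).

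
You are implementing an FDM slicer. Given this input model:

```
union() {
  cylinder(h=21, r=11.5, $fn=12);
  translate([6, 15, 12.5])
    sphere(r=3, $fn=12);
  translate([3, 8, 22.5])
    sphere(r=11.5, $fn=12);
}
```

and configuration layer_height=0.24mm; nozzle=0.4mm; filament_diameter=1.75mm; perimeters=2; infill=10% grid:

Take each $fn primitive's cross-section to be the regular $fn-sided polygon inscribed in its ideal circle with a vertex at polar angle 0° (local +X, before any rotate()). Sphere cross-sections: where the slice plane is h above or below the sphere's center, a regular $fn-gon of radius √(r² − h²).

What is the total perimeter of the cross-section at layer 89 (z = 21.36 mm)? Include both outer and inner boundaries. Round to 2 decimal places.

At z = 21.36 mm: the cylinder does not reach this height (z outside [0, 21]); the sphere at (6, 15) is absent (|z−center|=8.860 > r=3); the r=11.5 sphere at (3, 8) slices to a regular 12-gon of circumradius 11.443 (√(r²−h²) with h=1.14 from center) (perimeter = 2·12·11.443·sin(180°/12) = 71.08 mm); Combining (union): only the r=11.5 sphere at (3, 8) is present, so the union is just that shape — boundary = 71.08 mm. Overall, the cross-section is a single solid region. Total boundary length (outer) = 71.08 mm.

71.08 mm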